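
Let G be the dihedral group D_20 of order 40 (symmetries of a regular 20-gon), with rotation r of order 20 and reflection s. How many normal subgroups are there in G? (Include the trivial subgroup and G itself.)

9

G has 48 subgroups. Checking conjugation-invariance by order — order 1: 1/1 normal; order 2: 1/21 normal; order 4: 1/11 normal; order 5: 1/1 normal; order 8: 0/5 normal; order 10: 1/5 normal; order 20: 3/3 normal; order 40: 1/1 normal.
Total normal subgroups: 9.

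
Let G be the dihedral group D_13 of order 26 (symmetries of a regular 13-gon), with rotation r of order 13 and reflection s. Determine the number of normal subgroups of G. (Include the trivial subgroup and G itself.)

3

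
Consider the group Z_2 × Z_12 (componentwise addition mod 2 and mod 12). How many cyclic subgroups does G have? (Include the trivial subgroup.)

Each element a generates a cyclic subgroup ⟨a⟩; distinct elements may generate the same one (a cyclic group of order d has φ(d) generators).
Cyclic subgroups by order — order 1: 1; order 2: 3; order 3: 1; order 4: 2; order 6: 3; order 12: 2.
Total: 12.

12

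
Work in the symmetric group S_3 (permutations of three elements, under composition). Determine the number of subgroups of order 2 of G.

|G| = 6 and 2 | 6, so subgroups of order 2 are possible by Lagrange.
The subgroups of order 2 are: {e, (1 2)}; {e, (1 3)}; {e, (2 3)}.
So G has 3 subgroups of order 2.

3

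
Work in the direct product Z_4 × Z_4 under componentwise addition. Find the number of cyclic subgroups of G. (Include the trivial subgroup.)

Each element a generates a cyclic subgroup ⟨a⟩; distinct elements may generate the same one (a cyclic group of order d has φ(d) generators).
Cyclic subgroups by order — order 1: 1; order 2: 3; order 4: 6.
Total: 10.

10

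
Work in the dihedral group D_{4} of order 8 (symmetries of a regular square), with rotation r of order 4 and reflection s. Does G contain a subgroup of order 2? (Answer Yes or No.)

2 | 8. A subgroup of order 2 is {e, r^2}.

Yes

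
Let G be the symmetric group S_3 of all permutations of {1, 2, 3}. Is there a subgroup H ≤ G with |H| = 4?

No

4 does not divide |G| = 6, so by Lagrange no subgroup of order 4 exists.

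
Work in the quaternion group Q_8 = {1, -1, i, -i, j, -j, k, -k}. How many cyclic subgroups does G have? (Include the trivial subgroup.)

A cyclic subgroup of order d is generated by each of its φ(d) elements of order d, so the cyclic subgroups of order d number (#elements of order d)/φ(d).
Cyclic subgroups by order — order 1: 1; order 2: 1; order 4: 3.
Total: 5.

5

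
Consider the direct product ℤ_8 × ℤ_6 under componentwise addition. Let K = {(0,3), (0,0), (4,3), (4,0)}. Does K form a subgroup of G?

|K| = 4 divides |G| = 48, consistent with Lagrange.
K contains the identity, every element's inverse is in K, and K is closed under +: it is a subgroup.

Yes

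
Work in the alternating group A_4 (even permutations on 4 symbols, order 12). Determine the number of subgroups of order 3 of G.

4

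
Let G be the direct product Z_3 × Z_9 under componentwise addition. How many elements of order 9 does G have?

18

An element (a,b) has order lcm(ord(a), ord(b)); count pairs with lcm equal to 9.
Enumerating gives 18 such elements.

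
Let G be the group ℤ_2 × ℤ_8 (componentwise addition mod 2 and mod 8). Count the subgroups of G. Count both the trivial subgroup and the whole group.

11

|G| = 16, so by Lagrange every subgroup order divides 16. Divisors: 1, 2, 4, 8, 16.
Subgroups by order — order 1: 1; order 2: 3; order 4: 3; order 8: 3; order 16: 1.
Total: 1 + 3 + 3 + 3 + 1 = 11.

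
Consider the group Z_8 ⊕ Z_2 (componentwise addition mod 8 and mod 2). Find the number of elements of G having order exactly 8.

8

An element (a,b) has order lcm(ord(a), ord(b)); count pairs with lcm equal to 8.
Enumerating gives 8 such elements.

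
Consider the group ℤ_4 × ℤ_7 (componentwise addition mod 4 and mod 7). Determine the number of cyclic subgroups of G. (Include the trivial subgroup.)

6

Group the elements of G by the cyclic subgroup they generate; each cyclic subgroup of order d accounts for φ(d) elements.
Cyclic subgroups by order — order 1: 1; order 2: 1; order 4: 1; order 7: 1; order 14: 1; order 28: 1.
Total: 6.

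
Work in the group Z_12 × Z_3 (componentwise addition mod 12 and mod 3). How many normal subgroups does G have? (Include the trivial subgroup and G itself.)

18

G is abelian, so every subgroup is normal.
G has 18 subgroups in total, hence 18 normal subgroups.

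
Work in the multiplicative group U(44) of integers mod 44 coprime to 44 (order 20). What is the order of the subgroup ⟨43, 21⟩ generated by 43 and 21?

4

|⟨43⟩| = 2 and |⟨21⟩| = 2, so |H| is a multiple of lcm(2, 2) = 2 and divides |G| = 20.
Closing under the operation: H = {1, 21, 23, 43}, so |H| = 4.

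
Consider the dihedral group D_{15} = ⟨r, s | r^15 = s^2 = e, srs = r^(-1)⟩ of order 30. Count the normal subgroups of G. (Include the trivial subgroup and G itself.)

5

G has 28 subgroups. Checking conjugation-invariance by order — order 1: 1/1 normal; order 2: 0/15 normal; order 3: 1/1 normal; order 5: 1/1 normal; order 6: 0/5 normal; order 10: 0/3 normal; order 15: 1/1 normal; order 30: 1/1 normal.
Total normal subgroups: 5.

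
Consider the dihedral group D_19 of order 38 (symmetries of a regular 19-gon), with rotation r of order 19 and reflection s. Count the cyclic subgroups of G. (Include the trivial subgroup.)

21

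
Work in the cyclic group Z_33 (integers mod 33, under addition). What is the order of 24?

In Z_33, the order of an element a is n/gcd(a, n).
gcd(24, 33) = 3, so |⟨24⟩| = 33/3 = 11.

11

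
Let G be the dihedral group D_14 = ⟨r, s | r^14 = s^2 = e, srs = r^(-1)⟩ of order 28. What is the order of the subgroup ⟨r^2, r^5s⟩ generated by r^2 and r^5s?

14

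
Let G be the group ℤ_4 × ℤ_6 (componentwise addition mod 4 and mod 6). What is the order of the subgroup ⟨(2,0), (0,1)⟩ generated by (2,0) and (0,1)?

|⟨(2,0)⟩| = 2 and |⟨(0,1)⟩| = 6, so |H| is a multiple of lcm(2, 6) = 6 and divides |G| = 24.
Closing under the operation: H = {(0,0), (0,1), (0,2), (0,3), (0,4), (0,5), (2,0), (2,1), (2,2), (2,3), (2,4), (2,5)}, so |H| = 12.

12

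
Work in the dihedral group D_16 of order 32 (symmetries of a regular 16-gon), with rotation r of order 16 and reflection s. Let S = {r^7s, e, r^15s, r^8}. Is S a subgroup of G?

|S| = 4 divides |G| = 32, consistent with Lagrange.
S contains the identity, every element's inverse is in S, and S is closed under ·: it is a subgroup.

Yes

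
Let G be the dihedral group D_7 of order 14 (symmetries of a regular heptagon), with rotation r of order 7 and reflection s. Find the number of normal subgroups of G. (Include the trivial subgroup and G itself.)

3

G has 10 subgroups. Checking conjugation-invariance by order — order 1: 1/1 normal; order 2: 0/7 normal; order 7: 1/1 normal; order 14: 1/1 normal.
Total normal subgroups: 3.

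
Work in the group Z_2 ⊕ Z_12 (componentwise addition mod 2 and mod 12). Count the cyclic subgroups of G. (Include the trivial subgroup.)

12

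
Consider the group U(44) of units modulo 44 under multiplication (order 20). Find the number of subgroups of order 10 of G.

3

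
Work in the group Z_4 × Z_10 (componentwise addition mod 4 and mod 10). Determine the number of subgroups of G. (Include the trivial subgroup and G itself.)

16

|G| = 40, so by Lagrange every subgroup order divides 40. Divisors: 1, 2, 4, 5, 8, 10, 20, 40.
Subgroups by order — order 1: 1; order 2: 3; order 4: 3; order 5: 1; order 8: 1; order 10: 3; order 20: 3; order 40: 1.
Total: 1 + 3 + 3 + 1 + 1 + 3 + 3 + 1 = 16.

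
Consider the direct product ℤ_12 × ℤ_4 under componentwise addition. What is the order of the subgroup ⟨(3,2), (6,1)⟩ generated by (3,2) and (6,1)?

|⟨(3,2)⟩| = 4 and |⟨(6,1)⟩| = 4, so |H| is a multiple of lcm(4, 4) = 4 and divides |G| = 48.
Closing under the operation: H = {(0,0), (0,1), (0,2), (0,3), (3,0), (3,1), (3,2), (3,3), (6,0), (6,1), (6,2), (6,3), (9,0), (9,1), (9,2), (9,3)}, so |H| = 16.

16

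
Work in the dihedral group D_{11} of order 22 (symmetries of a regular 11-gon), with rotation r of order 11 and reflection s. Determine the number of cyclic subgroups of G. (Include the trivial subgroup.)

13

Each element a generates a cyclic subgroup ⟨a⟩; distinct elements may generate the same one (a cyclic group of order d has φ(d) generators).
Cyclic subgroups by order — order 1: 1; order 2: 11; order 11: 1.
Total: 13.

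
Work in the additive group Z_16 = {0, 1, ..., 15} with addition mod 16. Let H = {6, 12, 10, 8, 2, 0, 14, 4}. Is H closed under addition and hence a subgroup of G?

Yes

|H| = 8 divides |G| = 16, consistent with Lagrange.
H contains the identity, every element's inverse is in H, and H is closed under +: it is a subgroup.
In fact H = ⟨2⟩.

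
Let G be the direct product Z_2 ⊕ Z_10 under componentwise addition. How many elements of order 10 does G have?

An element (a,b) has order lcm(ord(a), ord(b)); count pairs with lcm equal to 10.
Enumerating gives 12 such elements.

12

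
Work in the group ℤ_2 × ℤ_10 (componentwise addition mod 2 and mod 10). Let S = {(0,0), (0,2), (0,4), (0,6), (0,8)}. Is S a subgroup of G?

|S| = 5 divides |G| = 20, consistent with Lagrange.
S contains the identity, every element's inverse is in S, and S is closed under +: it is a subgroup.
In fact S = ⟨(0,2)⟩.

Yes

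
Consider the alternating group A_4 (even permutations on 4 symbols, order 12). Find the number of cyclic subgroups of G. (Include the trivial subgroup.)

8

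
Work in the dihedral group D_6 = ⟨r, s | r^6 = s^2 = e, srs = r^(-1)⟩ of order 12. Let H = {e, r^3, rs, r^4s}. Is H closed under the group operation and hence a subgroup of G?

|H| = 4 divides |G| = 12, consistent with Lagrange.
H contains the identity, every element's inverse is in H, and H is closed under ·: it is a subgroup.

Yes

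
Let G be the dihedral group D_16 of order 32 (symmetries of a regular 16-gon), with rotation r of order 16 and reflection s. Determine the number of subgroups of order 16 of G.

3

|G| = 32 and 16 | 32, so subgroups of order 16 are possible by Lagrange.
The subgroups of order 16 are: {e, r, r^2, r^3, r^4, r^5, r^6, r^7, r^8, r^9, r^10, r^11, r^12, r^13, r^14, r^15}; {e, r^2, r^4, r^6, r^8, r^10, r^12, r^14, s, r^2s, r^4s, r^6s, r^8s, r^10s, r^12s, r^14s}; {e, r^2, r^4, r^6, r^8, r^10, r^12, r^14, rs, r^3s, r^5s, r^7s, r^9s, r^11s, r^13s, r^15s}.
So G has 3 subgroups of order 16.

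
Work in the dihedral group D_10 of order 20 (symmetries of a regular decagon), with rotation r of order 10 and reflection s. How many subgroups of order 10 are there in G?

|G| = 20 and 10 | 20, so subgroups of order 10 are possible by Lagrange.
The subgroups of order 10 are: {e, r, r^2, r^3, r^4, r^5, r^6, r^7, r^8, r^9}; {e, r^2, r^4, r^6, r^8, s, r^2s, r^4s, r^6s, r^8s}; {e, r^2, r^4, r^6, r^8, rs, r^3s, r^5s, r^7s, r^9s}.
So G has 3 subgroups of order 10.

3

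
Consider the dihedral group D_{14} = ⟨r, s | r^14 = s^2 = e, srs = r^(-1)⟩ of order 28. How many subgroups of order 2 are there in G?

15

|G| = 28 and 2 | 28, so subgroups of order 2 are possible by Lagrange.
The subgroups of order 2 are: {e, r^10s}; {e, r^11s}; {e, r^12s}; {e, r^13s}; … (15 in all).
So G has 15 subgroups of order 2.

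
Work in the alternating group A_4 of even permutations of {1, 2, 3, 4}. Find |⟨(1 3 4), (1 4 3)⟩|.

|⟨(1 3 4)⟩| = 3 and |⟨(1 4 3)⟩| = 3, so |H| is a multiple of lcm(3, 3) = 3 and divides |G| = 12.
Closing under the operation: H = {e, (1 3 4), (1 4 3)}, so |H| = 3.

3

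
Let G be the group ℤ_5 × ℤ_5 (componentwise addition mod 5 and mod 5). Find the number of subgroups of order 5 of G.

|G| = 25 and 5 | 25, so subgroups of order 5 are possible by Lagrange.
The subgroups of order 5 are: {(0,0), (0,1), (0,2), (0,3), (0,4)}; {(0,0), (1,0), (2,0), (3,0), (4,0)}; {(0,0), (1,1), (2,2), (3,3), (4,4)}; {(0,0), (1,2), (2,4), (3,1), (4,3)}; … (6 in all).
So G has 6 subgroups of order 5.

6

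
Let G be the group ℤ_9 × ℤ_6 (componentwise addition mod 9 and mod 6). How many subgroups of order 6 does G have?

4

|G| = 54 and 6 | 54, so subgroups of order 6 are possible by Lagrange.
The subgroups of order 6 are: {(0,0), (0,1), (0,2), (0,3), (0,4), (0,5)}; {(0,0), (0,3), (3,0), (3,3), (6,0), (6,3)}; {(0,0), (0,3), (3,1), (3,4), (6,2), (6,5)}; {(0,0), (0,3), (3,2), (3,5), (6,1), (6,4)}.
So G has 4 subgroups of order 6.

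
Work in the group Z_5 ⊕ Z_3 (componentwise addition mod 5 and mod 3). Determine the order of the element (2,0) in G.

5

The order of (2,0) in Z_5 × Z_3 is lcm(ord(2) in Z_5, ord(0) in Z_3).
ord(2) = 5 and ord(0) = 1, so |⟨(2,0)⟩| = lcm(5, 1) = 5.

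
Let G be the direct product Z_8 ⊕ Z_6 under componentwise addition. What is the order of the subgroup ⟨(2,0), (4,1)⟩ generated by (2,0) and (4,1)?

|⟨(2,0)⟩| = 4 and |⟨(4,1)⟩| = 6, so |H| is a multiple of lcm(4, 6) = 12 and divides |G| = 48.
Closing under the operation: H = {(0,0), (0,1), (0,2), (0,3), (0,4), (0,5), (2,0), (2,1), (2,2), (2,3), (2,4), (2,5), (4,0), (4,1), (4,2), (4,3), (4,4), (4,5), (6,0), (6,1), (6,2), (6,3), (6,4), (6,5)}, so |H| = 24.

24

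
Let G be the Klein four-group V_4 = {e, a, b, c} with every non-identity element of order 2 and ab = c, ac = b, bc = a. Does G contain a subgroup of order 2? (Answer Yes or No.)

2 | 4. A subgroup of order 2 is {e, a}.

Yes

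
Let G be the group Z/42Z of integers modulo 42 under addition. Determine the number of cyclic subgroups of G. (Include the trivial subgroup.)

8

A cyclic subgroup of order d is generated by each of its φ(d) elements of order d, so the cyclic subgroups of order d number (#elements of order d)/φ(d).
Cyclic subgroups by order — order 1: 1; order 2: 1; order 3: 1; order 6: 1; order 7: 1; order 14: 1; order 21: 1; order 42: 1.
Total: 8.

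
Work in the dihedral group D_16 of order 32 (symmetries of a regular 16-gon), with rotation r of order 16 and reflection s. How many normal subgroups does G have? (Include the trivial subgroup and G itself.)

G has 36 subgroups. Checking conjugation-invariance by order — order 1: 1/1 normal; order 2: 1/17 normal; order 4: 1/9 normal; order 8: 1/5 normal; order 16: 3/3 normal; order 32: 1/1 normal.
Total normal subgroups: 8.

8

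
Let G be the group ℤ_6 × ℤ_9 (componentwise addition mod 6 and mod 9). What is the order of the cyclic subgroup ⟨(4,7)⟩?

9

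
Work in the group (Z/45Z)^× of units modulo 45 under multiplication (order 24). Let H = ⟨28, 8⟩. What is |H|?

8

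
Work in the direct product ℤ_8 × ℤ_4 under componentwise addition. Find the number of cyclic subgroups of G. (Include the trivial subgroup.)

14

Each element a generates a cyclic subgroup ⟨a⟩; distinct elements may generate the same one (a cyclic group of order d has φ(d) generators).
Cyclic subgroups by order — order 1: 1; order 2: 3; order 4: 6; order 8: 4.
Total: 14.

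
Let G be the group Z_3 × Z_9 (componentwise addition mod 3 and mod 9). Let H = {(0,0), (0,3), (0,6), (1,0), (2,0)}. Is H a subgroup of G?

|H| = 5 does not divide |G| = 27, so by Lagrange H is not a subgroup.

No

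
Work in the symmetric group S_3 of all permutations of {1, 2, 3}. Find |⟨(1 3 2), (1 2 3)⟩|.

|⟨(1 3 2)⟩| = 3 and |⟨(1 2 3)⟩| = 3, so |H| is a multiple of lcm(3, 3) = 3 and divides |G| = 6.
Closing under the operation: H = {e, (1 2 3), (1 3 2)}, so |H| = 3.

3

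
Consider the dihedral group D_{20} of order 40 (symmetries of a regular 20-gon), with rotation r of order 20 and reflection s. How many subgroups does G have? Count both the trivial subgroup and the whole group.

|G| = 40, so by Lagrange every subgroup order divides 40. Divisors: 1, 2, 4, 5, 8, 10, 20, 40.
Subgroups by order — order 1: 1; order 2: 21; order 4: 11; order 5: 1; order 8: 5; order 10: 5; order 20: 3; order 40: 1.
Total: 1 + 21 + 11 + 1 + 5 + 5 + 3 + 1 = 48.

48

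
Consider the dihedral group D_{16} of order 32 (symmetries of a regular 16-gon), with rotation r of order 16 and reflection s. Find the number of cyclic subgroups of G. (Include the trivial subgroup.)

Each element a generates a cyclic subgroup ⟨a⟩; distinct elements may generate the same one (a cyclic group of order d has φ(d) generators).
Cyclic subgroups by order — order 1: 1; order 2: 17; order 4: 1; order 8: 1; order 16: 1.
Total: 21.

21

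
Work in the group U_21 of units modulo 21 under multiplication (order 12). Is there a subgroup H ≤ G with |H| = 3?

3 | 12. A subgroup of order 3 is {1, 4, 16}.

Yes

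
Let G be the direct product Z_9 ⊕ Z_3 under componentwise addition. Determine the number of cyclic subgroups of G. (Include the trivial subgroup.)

8

A cyclic subgroup of order d is generated by each of its φ(d) elements of order d, so the cyclic subgroups of order d number (#elements of order d)/φ(d).
Cyclic subgroups by order — order 1: 1; order 3: 4; order 9: 3.
Total: 8.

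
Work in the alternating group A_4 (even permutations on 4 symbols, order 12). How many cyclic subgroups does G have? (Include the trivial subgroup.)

8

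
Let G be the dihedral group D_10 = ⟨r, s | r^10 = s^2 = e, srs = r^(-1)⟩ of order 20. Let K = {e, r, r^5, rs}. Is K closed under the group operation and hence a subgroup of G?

No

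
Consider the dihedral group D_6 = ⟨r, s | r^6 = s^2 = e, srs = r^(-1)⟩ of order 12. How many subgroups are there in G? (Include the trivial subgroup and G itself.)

16

|G| = 12, so by Lagrange every subgroup order divides 12. Divisors: 1, 2, 3, 4, 6, 12.
Subgroups by order — order 1: 1; order 2: 7; order 3: 1; order 4: 3; order 6: 3; order 12: 1.
Total: 1 + 7 + 1 + 3 + 3 + 1 = 16.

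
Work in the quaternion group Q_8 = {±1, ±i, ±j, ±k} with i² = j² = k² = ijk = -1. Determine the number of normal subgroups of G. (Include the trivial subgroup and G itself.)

G has 6 subgroups. Checking conjugation-invariance by order — order 1: 1/1 normal; order 2: 1/1 normal; order 4: 3/3 normal; order 8: 1/1 normal.
Total normal subgroups: 6.

6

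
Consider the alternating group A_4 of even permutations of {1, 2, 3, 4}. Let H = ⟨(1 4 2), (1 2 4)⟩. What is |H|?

|⟨(1 4 2)⟩| = 3 and |⟨(1 2 4)⟩| = 3, so |H| is a multiple of lcm(3, 3) = 3 and divides |G| = 12.
Closing under the operation: H = {e, (1 2 4), (1 4 2)}, so |H| = 3.

3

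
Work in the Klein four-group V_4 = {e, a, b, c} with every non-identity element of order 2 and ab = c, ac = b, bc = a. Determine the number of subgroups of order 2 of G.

3

|G| = 4 and 2 | 4, so subgroups of order 2 are possible by Lagrange.
The subgroups of order 2 are: {e, a}; {e, b}; {e, c}.
So G has 3 subgroups of order 2.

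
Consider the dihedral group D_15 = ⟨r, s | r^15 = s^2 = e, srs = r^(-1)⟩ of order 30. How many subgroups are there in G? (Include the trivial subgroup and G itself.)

28

|G| = 30, so by Lagrange every subgroup order divides 30. Divisors: 1, 2, 3, 5, 6, 10, 15, 30.
Subgroups by order — order 1: 1; order 2: 15; order 3: 1; order 5: 1; order 6: 5; order 10: 3; order 15: 1; order 30: 1.
Total: 1 + 15 + 1 + 1 + 5 + 3 + 1 + 1 = 28.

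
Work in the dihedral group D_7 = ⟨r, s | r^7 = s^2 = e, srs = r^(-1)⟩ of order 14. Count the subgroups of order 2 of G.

7

|G| = 14 and 2 | 14, so subgroups of order 2 are possible by Lagrange.
The subgroups of order 2 are: {e, r^2s}; {e, r^3s}; {e, r^4s}; {e, r^5s}; … (7 in all).
So G has 7 subgroups of order 2.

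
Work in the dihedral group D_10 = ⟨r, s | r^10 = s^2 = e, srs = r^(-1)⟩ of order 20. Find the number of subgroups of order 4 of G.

5

|G| = 20 and 4 | 20, so subgroups of order 4 are possible by Lagrange.
The subgroups of order 4 are: {e, r^5, r^2s, r^7s}; {e, r^5, r^3s, r^8s}; {e, r^5, r^4s, r^9s}; {e, r^5, s, r^5s}; … (5 in all).
So G has 5 subgroups of order 4.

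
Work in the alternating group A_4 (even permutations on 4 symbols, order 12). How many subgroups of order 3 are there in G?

4

|G| = 12 and 3 | 12, so subgroups of order 3 are possible by Lagrange.
The subgroups of order 3 are: {e, (1 2 3), (1 3 2)}; {e, (1 2 4), (1 4 2)}; {e, (1 3 4), (1 4 3)}; {e, (2 3 4), (2 4 3)}.
So G has 4 subgroups of order 3.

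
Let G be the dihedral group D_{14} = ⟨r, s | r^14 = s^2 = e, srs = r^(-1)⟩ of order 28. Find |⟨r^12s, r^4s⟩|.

14

|⟨r^12s⟩| = 2 and |⟨r^4s⟩| = 2, so |H| is a multiple of lcm(2, 2) = 2 and divides |G| = 28.
Closing under the operation: H = {e, r^2, r^4, r^6, r^8, r^10, r^12, s, r^2s, r^4s, r^6s, r^8s, r^10s, r^12s}, so |H| = 14.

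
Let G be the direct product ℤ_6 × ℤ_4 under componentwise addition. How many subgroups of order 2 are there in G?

|G| = 24 and 2 | 24, so subgroups of order 2 are possible by Lagrange.
The subgroups of order 2 are: {(0,0), (0,2)}; {(0,0), (3,0)}; {(0,0), (3,2)}.
So G has 3 subgroups of order 2.

3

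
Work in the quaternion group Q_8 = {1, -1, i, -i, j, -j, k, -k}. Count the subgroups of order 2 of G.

|G| = 8 and 2 | 8, so subgroups of order 2 are possible by Lagrange.
The subgroups of order 2 are: {1, -1}.
So G has 1 subgroup of order 2.

1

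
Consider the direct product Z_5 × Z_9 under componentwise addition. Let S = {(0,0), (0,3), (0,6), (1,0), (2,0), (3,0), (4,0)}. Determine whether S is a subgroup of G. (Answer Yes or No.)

|S| = 7 does not divide |G| = 45, so by Lagrange S is not a subgroup.

No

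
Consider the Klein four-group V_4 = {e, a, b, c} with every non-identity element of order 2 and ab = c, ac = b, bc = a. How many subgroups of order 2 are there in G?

3

|G| = 4 and 2 | 4, so subgroups of order 2 are possible by Lagrange.
The subgroups of order 2 are: {e, a}; {e, b}; {e, c}.
So G has 3 subgroups of order 2.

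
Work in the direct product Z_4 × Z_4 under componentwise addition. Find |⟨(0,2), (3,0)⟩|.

|⟨(0,2)⟩| = 2 and |⟨(3,0)⟩| = 4, so |H| is a multiple of lcm(2, 4) = 4 and divides |G| = 16.
Closing under the operation: H = {(0,0), (0,2), (1,0), (1,2), (2,0), (2,2), (3,0), (3,2)}, so |H| = 8.

8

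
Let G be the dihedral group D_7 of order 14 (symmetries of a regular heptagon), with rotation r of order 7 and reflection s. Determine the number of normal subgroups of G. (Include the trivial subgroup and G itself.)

G has 10 subgroups. Checking conjugation-invariance by order — order 1: 1/1 normal; order 2: 0/7 normal; order 7: 1/1 normal; order 14: 1/1 normal.
Total normal subgroups: 3.

3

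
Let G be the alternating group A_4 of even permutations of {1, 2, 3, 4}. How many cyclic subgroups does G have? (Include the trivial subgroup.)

Group the elements of G by the cyclic subgroup they generate; each cyclic subgroup of order d accounts for φ(d) elements.
Cyclic subgroups by order — order 1: 1; order 2: 3; order 3: 4.
Total: 8.

8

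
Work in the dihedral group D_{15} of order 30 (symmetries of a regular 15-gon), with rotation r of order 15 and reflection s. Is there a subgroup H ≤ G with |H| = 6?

Yes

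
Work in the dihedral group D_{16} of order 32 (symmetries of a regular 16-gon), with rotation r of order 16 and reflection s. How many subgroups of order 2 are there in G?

17

|G| = 32 and 2 | 32, so subgroups of order 2 are possible by Lagrange.
The subgroups of order 2 are: {e, r^10s}; {e, r^11s}; {e, r^12s}; {e, r^13s}; … (17 in all).
So G has 17 subgroups of order 2.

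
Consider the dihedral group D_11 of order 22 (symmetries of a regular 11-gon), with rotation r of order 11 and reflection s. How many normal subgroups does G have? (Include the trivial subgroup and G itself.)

G has 14 subgroups. Checking conjugation-invariance by order — order 1: 1/1 normal; order 2: 0/11 normal; order 11: 1/1 normal; order 22: 1/1 normal.
Total normal subgroups: 3.

3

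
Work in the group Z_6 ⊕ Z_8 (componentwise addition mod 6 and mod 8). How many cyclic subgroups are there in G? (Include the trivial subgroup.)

16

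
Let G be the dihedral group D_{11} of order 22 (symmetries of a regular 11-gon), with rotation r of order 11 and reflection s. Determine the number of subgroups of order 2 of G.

11

|G| = 22 and 2 | 22, so subgroups of order 2 are possible by Lagrange.
The subgroups of order 2 are: {e, r^10s}; {e, r^2s}; {e, r^3s}; {e, r^4s}; … (11 in all).
So G has 11 subgroups of order 2.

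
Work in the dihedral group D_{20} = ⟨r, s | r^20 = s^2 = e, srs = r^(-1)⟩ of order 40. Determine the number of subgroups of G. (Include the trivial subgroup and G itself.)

|G| = 40, so by Lagrange every subgroup order divides 40. Divisors: 1, 2, 4, 5, 8, 10, 20, 40.
Subgroups by order — order 1: 1; order 2: 21; order 4: 11; order 5: 1; order 8: 5; order 10: 5; order 20: 3; order 40: 1.
Total: 1 + 21 + 11 + 1 + 5 + 5 + 3 + 1 = 48.

48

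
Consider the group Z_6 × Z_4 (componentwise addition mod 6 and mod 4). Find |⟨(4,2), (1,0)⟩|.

12

|⟨(4,2)⟩| = 6 and |⟨(1,0)⟩| = 6, so |H| is a multiple of lcm(6, 6) = 6 and divides |G| = 24.
Closing under the operation: H = {(0,0), (0,2), (1,0), (1,2), (2,0), (2,2), (3,0), (3,2), (4,0), (4,2), (5,0), (5,2)}, so |H| = 12.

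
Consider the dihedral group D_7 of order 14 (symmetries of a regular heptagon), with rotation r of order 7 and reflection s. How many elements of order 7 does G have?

6

The elements of order 7 are: r, r^2, r^3, r^4, r^5, r^6.
That's 6.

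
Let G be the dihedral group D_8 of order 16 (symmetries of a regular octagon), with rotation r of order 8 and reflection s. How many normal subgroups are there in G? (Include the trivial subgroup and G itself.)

G has 19 subgroups. Checking conjugation-invariance by order — order 1: 1/1 normal; order 2: 1/9 normal; order 4: 1/5 normal; order 8: 3/3 normal; order 16: 1/1 normal.
Total normal subgroups: 7.

7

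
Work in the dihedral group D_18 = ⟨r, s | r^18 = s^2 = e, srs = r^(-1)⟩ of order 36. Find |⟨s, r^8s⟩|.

18

|⟨s⟩| = 2 and |⟨r^8s⟩| = 2, so |H| is a multiple of lcm(2, 2) = 2 and divides |G| = 36.
Closing under the operation: H = {e, r^2, r^4, r^6, r^8, r^10, r^12, r^14, r^16, s, r^2s, r^4s, r^6s, r^8s, r^10s, r^12s, r^14s, r^16s}, so |H| = 18.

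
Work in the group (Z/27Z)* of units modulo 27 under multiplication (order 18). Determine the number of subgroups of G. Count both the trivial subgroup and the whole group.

6

|G| = 18, so by Lagrange every subgroup order divides 18. Divisors: 1, 2, 3, 6, 9, 18.
Subgroups by order — order 1: 1; order 2: 1; order 3: 1; order 6: 1; order 9: 1; order 18: 1.
Total: 1 + 1 + 1 + 1 + 1 + 1 = 6.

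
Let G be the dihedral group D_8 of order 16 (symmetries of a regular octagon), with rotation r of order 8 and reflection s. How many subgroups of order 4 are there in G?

|G| = 16 and 4 | 16, so subgroups of order 4 are possible by Lagrange.
The subgroups of order 4 are: {e, r^2, r^4, r^6}; {e, r^4, r^2s, r^6s}; {e, r^4, r^3s, r^7s}; {e, r^4, s, r^4s}; … (5 in all).
So G has 5 subgroups of order 4.

5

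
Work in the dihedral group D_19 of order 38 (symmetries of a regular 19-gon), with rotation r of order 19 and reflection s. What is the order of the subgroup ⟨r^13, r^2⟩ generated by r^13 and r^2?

19

|⟨r^13⟩| = 19 and |⟨r^2⟩| = 19, so |H| is a multiple of lcm(19, 19) = 19 and divides |G| = 38.
Closing under the operation: H = {e, r, r^2, r^3, r^4, r^5, r^6, r^7, r^8, r^9, r^10, r^11, r^12, r^13, r^14, r^15, r^16, r^17, r^18}, so |H| = 19.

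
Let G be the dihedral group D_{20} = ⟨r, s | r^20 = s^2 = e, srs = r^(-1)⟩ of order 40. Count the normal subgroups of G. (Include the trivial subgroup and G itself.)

9

G has 48 subgroups. Checking conjugation-invariance by order — order 1: 1/1 normal; order 2: 1/21 normal; order 4: 1/11 normal; order 5: 1/1 normal; order 8: 0/5 normal; order 10: 1/5 normal; order 20: 3/3 normal; order 40: 1/1 normal.
Total normal subgroups: 9.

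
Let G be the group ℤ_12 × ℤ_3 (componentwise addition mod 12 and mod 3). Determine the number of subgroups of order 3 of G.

4

|G| = 36 and 3 | 36, so subgroups of order 3 are possible by Lagrange.
The subgroups of order 3 are: {(0,0), (0,1), (0,2)}; {(0,0), (4,0), (8,0)}; {(0,0), (4,1), (8,2)}; {(0,0), (4,2), (8,1)}.
So G has 4 subgroups of order 3.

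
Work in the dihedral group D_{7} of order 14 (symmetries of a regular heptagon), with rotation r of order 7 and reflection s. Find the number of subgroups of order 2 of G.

|G| = 14 and 2 | 14, so subgroups of order 2 are possible by Lagrange.
The subgroups of order 2 are: {e, r^2s}; {e, r^3s}; {e, r^4s}; {e, r^5s}; … (7 in all).
So G has 7 subgroups of order 2.

7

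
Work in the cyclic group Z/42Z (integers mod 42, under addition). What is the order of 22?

21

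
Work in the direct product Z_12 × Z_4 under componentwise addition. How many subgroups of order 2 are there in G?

|G| = 48 and 2 | 48, so subgroups of order 2 are possible by Lagrange.
The subgroups of order 2 are: {(0,0), (0,2)}; {(0,0), (6,0)}; {(0,0), (6,2)}.
So G has 3 subgroups of order 2.

3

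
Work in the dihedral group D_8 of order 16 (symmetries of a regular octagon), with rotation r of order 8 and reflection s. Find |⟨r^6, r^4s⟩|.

8

|⟨r^6⟩| = 4 and |⟨r^4s⟩| = 2, so |H| is a multiple of lcm(4, 2) = 4 and divides |G| = 16.
Closing under the operation: H = {e, r^2, r^4, r^6, s, r^2s, r^4s, r^6s}, so |H| = 8.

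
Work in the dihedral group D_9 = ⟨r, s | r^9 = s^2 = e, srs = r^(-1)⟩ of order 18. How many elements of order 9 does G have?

The elements of order 9 are: r, r^2, r^4, r^5, r^7, r^8.
That's 6.

6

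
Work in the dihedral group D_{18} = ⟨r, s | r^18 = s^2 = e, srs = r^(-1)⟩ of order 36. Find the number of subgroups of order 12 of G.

3

|G| = 36 and 12 | 36, so subgroups of order 12 are possible by Lagrange.
The subgroups of order 12 are: {e, r^3, r^6, r^9, r^12, r^15, rs, r^4s, r^7s, r^10s, r^13s, r^16s}; {e, r^3, r^6, r^9, r^12, r^15, r^2s, r^5s, r^8s, r^11s, r^14s, r^17s}; {e, r^3, r^6, r^9, r^12, r^15, s, r^3s, r^6s, r^9s, r^12s, r^15s}.
So G has 3 subgroups of order 12.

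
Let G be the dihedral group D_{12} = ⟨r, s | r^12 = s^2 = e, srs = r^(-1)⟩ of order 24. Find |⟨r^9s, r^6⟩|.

4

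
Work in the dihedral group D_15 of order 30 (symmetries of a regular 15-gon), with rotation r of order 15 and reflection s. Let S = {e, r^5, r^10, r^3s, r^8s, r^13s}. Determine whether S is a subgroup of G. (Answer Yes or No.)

|S| = 6 divides |G| = 30, consistent with Lagrange.
S contains the identity, every element's inverse is in S, and S is closed under ·: it is a subgroup.

Yes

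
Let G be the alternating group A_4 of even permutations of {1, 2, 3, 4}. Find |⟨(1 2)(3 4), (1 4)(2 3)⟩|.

4

|⟨(1 2)(3 4)⟩| = 2 and |⟨(1 4)(2 3)⟩| = 2, so |H| is a multiple of lcm(2, 2) = 2 and divides |G| = 12.
Closing under the operation: H = {e, (1 2)(3 4), (1 3)(2 4), (1 4)(2 3)}, so |H| = 4.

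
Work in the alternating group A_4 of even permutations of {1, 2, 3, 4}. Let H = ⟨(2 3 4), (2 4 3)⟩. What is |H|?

3

|⟨(2 3 4)⟩| = 3 and |⟨(2 4 3)⟩| = 3, so |H| is a multiple of lcm(3, 3) = 3 and divides |G| = 12.
Closing under the operation: H = {e, (2 3 4), (2 4 3)}, so |H| = 3.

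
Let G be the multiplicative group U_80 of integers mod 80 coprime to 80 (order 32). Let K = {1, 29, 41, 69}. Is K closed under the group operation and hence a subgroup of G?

Yes

|K| = 4 divides |G| = 32, consistent with Lagrange.
K contains the identity, every element's inverse is in K, and K is closed under ·: it is a subgroup.
In fact K = ⟨69⟩.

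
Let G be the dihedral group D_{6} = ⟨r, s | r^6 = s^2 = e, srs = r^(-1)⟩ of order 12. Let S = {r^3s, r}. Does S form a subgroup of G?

No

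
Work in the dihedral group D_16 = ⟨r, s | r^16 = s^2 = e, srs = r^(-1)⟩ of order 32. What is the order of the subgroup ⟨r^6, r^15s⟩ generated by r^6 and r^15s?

16

|⟨r^6⟩| = 8 and |⟨r^15s⟩| = 2, so |H| is a multiple of lcm(8, 2) = 8 and divides |G| = 32.
Closing under the operation: H = {e, r^2, r^4, r^6, r^8, r^10, r^12, r^14, rs, r^3s, r^5s, r^7s, r^9s, r^11s, r^13s, r^15s}, so |H| = 16.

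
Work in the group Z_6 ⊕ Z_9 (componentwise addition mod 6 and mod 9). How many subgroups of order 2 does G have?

1

|G| = 54 and 2 | 54, so subgroups of order 2 are possible by Lagrange.
The subgroups of order 2 are: {(0,0), (3,0)}.
So G has 1 subgroup of order 2.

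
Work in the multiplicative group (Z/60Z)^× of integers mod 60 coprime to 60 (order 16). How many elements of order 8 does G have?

0

No element of G has order 8 (even though 8 | 16).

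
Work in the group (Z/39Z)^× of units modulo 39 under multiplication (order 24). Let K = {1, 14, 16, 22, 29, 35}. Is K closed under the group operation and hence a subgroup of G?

Yes

|K| = 6 divides |G| = 24, consistent with Lagrange.
K contains the identity, every element's inverse is in K, and K is closed under ·: it is a subgroup.
In fact K = ⟨35⟩.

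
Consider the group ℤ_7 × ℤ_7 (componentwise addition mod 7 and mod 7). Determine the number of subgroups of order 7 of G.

8

|G| = 49 and 7 | 49, so subgroups of order 7 are possible by Lagrange.
The subgroups of order 7 are: {(0,0), (0,1), (0,2), (0,3), (0,4), (0,5), (0,6)}; {(0,0), (1,0), (2,0), (3,0), (4,0), (5,0), (6,0)}; {(0,0), (1,1), (2,2), (3,3), (4,4), (5,5), (6,6)}; {(0,0), (1,2), (2,4), (3,6), (4,1), (5,3), (6,5)}; … (8 in all).
So G has 8 subgroups of order 7.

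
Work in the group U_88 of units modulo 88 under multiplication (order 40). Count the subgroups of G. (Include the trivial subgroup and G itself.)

32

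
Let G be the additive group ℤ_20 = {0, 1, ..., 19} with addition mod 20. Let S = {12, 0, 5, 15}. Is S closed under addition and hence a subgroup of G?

No

12 ∈ S but its inverse 8 ∉ S, so S is not a subgroup.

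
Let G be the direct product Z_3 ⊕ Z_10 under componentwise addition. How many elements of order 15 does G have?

An element (a,b) has order lcm(ord(a), ord(b)); count pairs with lcm equal to 15.
Enumerating gives 8 such elements.

8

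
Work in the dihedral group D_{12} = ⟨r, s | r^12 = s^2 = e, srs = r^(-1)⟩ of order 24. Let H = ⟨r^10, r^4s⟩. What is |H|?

|⟨r^10⟩| = 6 and |⟨r^4s⟩| = 2, so |H| is a multiple of lcm(6, 2) = 6 and divides |G| = 24.
Closing under the operation: H = {e, r^2, r^4, r^6, r^8, r^10, s, r^2s, r^4s, r^6s, r^8s, r^10s}, so |H| = 12.

12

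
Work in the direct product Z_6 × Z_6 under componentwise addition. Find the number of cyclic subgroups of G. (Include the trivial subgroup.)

20

Each element a generates a cyclic subgroup ⟨a⟩; distinct elements may generate the same one (a cyclic group of order d has φ(d) generators).
Cyclic subgroups by order — order 1: 1; order 2: 3; order 3: 4; order 6: 12.
Total: 20.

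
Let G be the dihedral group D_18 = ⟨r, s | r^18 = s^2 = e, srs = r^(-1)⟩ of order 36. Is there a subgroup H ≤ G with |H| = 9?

Yes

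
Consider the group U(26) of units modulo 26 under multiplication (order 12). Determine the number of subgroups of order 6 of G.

|G| = 12 and 6 | 12, so subgroups of order 6 are possible by Lagrange.
The subgroups of order 6 are: {1, 3, 9, 17, 23, 25}.
So G has 1 subgroup of order 6.

1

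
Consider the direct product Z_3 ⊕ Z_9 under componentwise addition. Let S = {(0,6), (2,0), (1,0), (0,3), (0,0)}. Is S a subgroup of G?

No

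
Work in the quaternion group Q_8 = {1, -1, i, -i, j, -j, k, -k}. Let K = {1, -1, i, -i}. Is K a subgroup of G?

Yes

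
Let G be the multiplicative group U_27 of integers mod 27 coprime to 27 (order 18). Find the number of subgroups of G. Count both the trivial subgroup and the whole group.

|G| = 18, so by Lagrange every subgroup order divides 18. Divisors: 1, 2, 3, 6, 9, 18.
Subgroups by order — order 1: 1; order 2: 1; order 3: 1; order 6: 1; order 9: 1; order 18: 1.
Total: 1 + 1 + 1 + 1 + 1 + 1 = 6.

6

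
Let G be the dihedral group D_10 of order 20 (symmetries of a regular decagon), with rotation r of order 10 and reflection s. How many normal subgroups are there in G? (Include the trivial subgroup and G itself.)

7

G has 22 subgroups. Checking conjugation-invariance by order — order 1: 1/1 normal; order 2: 1/11 normal; order 4: 0/5 normal; order 5: 1/1 normal; order 10: 3/3 normal; order 20: 1/1 normal.
Total normal subgroups: 7.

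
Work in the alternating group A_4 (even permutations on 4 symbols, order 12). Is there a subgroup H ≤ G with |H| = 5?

5 does not divide |G| = 12, so by Lagrange no subgroup of order 5 exists.

No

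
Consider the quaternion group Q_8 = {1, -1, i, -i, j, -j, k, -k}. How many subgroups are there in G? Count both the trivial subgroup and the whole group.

6

|G| = 8, so by Lagrange every subgroup order divides 8. Divisors: 1, 2, 4, 8.
Subgroups by order — order 1: 1; order 2: 1; order 4: 3; order 8: 1.
Total: 1 + 1 + 3 + 1 = 6.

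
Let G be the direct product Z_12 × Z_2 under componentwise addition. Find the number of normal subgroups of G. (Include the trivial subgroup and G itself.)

16

G is abelian, so every subgroup is normal.
G has 16 subgroups in total, hence 16 normal subgroups.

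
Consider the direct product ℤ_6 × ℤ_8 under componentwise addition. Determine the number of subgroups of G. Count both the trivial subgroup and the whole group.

22

|G| = 48, so by Lagrange every subgroup order divides 48. Divisors: 1, 2, 3, 4, 6, 8, 12, 16, 24, 48.
Subgroups by order — order 1: 1; order 2: 3; order 3: 1; order 4: 3; order 6: 3; order 8: 3; order 12: 3; order 16: 1; order 24: 3; order 48: 1.
Total: 1 + 3 + 1 + 3 + 3 + 3 + 3 + 1 + 3 + 1 = 22.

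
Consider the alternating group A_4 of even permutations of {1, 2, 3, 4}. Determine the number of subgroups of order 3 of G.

4

|G| = 12 and 3 | 12, so subgroups of order 3 are possible by Lagrange.
The subgroups of order 3 are: {e, (1 2 3), (1 3 2)}; {e, (1 2 4), (1 4 2)}; {e, (1 3 4), (1 4 3)}; {e, (2 3 4), (2 4 3)}.
So G has 4 subgroups of order 3.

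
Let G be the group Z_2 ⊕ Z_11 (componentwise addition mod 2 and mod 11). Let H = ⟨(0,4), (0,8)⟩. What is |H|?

11

|⟨(0,4)⟩| = 11 and |⟨(0,8)⟩| = 11, so |H| is a multiple of lcm(11, 11) = 11 and divides |G| = 22.
Closing under the operation: H = {(0,0), (0,1), (0,2), (0,3), (0,4), (0,5), (0,6), (0,7), (0,8), (0,9), (0,10)}, so |H| = 11.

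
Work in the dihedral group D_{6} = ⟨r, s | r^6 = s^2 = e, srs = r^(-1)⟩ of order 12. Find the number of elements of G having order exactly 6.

2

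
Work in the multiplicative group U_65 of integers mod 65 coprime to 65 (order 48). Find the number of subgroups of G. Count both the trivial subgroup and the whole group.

30

|G| = 48, so by Lagrange every subgroup order divides 48. Divisors: 1, 2, 3, 4, 6, 8, 12, 16, 24, 48.
Subgroups by order — order 1: 1; order 2: 3; order 3: 1; order 4: 7; order 6: 3; order 8: 3; order 12: 7; order 16: 1; order 24: 3; order 48: 1.
Total: 1 + 3 + 1 + 7 + 3 + 3 + 7 + 1 + 3 + 1 = 30.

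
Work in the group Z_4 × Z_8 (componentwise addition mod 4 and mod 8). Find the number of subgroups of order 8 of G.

|G| = 32 and 8 | 32, so subgroups of order 8 are possible by Lagrange.
The subgroups of order 8 are: {(0,0), (0,1), (0,2), (0,3), (0,4), (0,5), (0,6), (0,7)}; {(0,0), (0,2), (0,4), (0,6), (2,0), (2,2), (2,4), (2,6)}; {(0,0), (0,2), (0,4), (0,6), (2,1), (2,3), (2,5), (2,7)}; {(0,0), (0,4), (1,0), (1,4), (2,0), (2,4), (3,0), (3,4)}; … (7 in all).
So G has 7 subgroups of order 8.

7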